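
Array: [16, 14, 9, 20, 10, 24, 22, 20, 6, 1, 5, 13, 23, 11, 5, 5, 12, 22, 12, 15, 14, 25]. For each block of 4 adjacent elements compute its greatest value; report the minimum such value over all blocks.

12

16 14 9 20 → max 20
14 9 20 10 → max 20
9 20 10 24 → max 24
20 10 24 22 → max 24
10 24 22 20 → max 24
24 22 20 6 → max 24
22 20 6 1 → max 22
20 6 1 5 → max 20
6 1 5 13 → max 13
1 5 13 23 → max 23
5 13 23 11 → max 23
13 23 11 5 → max 23
23 11 5 5 → max 23
11 5 5 12 → max 12
5 5 12 22 → max 22
5 12 22 12 → max 22
12 22 12 15 → max 22
22 12 15 14 → max 22
12 15 14 25 → max 25
Minimum of these is 12.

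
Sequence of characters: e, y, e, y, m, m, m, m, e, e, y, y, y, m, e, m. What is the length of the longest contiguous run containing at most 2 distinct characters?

6

add e: window [e] (1 distinct), len 1
add y: window [e, y] (2 distinct), len 2
add e: window [e, y, e] (2 distinct), len 3
add y: window [e, y, e, y] (2 distinct), len 4
add m: window [y, m] (2 distinct), len 2
add m: window [y, m, m] (2 distinct), len 3
add m: window [y, m, m, m] (2 distinct), len 4
add m: window [y, m, m, m, m] (2 distinct), len 5
add e: window [m, m, m, m, e] (2 distinct), len 5
add e: window [m, m, m, m, e, e] (2 distinct), len 6
add y: window [e, e, y] (2 distinct), len 3
add y: window [e, e, y, y] (2 distinct), len 4
add y: window [e, e, y, y, y] (2 distinct), len 5
add m: window [y, y, y, m] (2 distinct), len 4
add e: window [m, e] (2 distinct), len 2
add m: window [m, e, m] (2 distinct), len 3
Longest length with ≤2 distinct: 6.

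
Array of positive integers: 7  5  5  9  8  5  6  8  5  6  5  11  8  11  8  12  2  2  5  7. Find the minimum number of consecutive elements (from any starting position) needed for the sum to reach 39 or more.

add 7: running sum 7 < 39
add 5: running sum 12 < 39
add 5: running sum 17 < 39
add 9: running sum 26 < 39
add 8: running sum 34 < 39
end 5: [7, 5, 5, 9, 8, 5] sum 39, len 6
end 6: [7, 5, 5, 9, 8, 5, 6] sum 45, len 7
end 7: [5, 9, 8, 5, 6, 8] sum 41, len 6
end 8: [9, 8, 5, 6, 8, 5] sum 41, len 6
end 9: [9, 8, 5, 6, 8, 5, 6] sum 47, len 7
end 10: [8, 5, 6, 8, 5, 6, 5] sum 43, len 7
end 11: [6, 8, 5, 6, 5, 11] sum 41, len 6
end 12: [8, 5, 6, 5, 11, 8] sum 43, len 6
end 13: [6, 5, 11, 8, 11] sum 41, len 5
end 14: [5, 11, 8, 11, 8] sum 43, len 5
end 15: [8, 11, 8, 12] sum 39, len 4
end 16: [8, 11, 8, 12, 2] sum 41, len 5
end 17: [8, 11, 8, 12, 2, 2] sum 43, len 6
end 18: [11, 8, 12, 2, 2, 5] sum 40, len 6
end 19: [11, 8, 12, 2, 2, 5, 7] sum 47, len 7
Shortest qualifying length: 4.

4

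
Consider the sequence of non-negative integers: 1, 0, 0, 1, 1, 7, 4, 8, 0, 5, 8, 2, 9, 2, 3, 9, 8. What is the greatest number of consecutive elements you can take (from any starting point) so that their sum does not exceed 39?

→ 1: sum 1, len 1
→ 0: sum 1, len 2
→ 0: sum 1, len 3
→ 1: sum 2, len 4
→ 1: sum 3, len 5
→ 7: sum 10, len 6
→ 4: sum 14, len 7
→ 8: sum 22, len 8
→ 0: sum 22, len 9
→ 5: sum 27, len 10
→ 8: sum 35, len 11
→ 2: sum 37, len 12
→ 9 (dropped 1, 0, 0, 1, 1, 7): sum 36, len 7
→ 2: sum 38, len 8
→ 3 (dropped 4): sum 37, len 8
→ 9 (dropped 8): sum 38, len 8
→ 8 (dropped 0, 5, 8): sum 33, len 6
Longest length seen: 12.

12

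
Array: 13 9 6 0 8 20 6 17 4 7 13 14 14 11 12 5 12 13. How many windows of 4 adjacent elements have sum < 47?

10

13 9 6 0 → sum 28  < 47 ✓
9 6 0 8 → sum 23  < 47 ✓
6 0 8 20 → sum 34  < 47 ✓
0 8 20 6 → sum 34  < 47 ✓
8 20 6 17 → sum 51
20 6 17 4 → sum 47
6 17 4 7 → sum 34  < 47 ✓
17 4 7 13 → sum 41  < 47 ✓
4 7 13 14 → sum 38  < 47 ✓
7 13 14 14 → sum 48
13 14 14 11 → sum 52
14 14 11 12 → sum 51
14 11 12 5 → sum 42  < 47 ✓
11 12 5 12 → sum 40  < 47 ✓
12 5 12 13 → sum 42  < 47 ✓
10 windows satisfy the condition.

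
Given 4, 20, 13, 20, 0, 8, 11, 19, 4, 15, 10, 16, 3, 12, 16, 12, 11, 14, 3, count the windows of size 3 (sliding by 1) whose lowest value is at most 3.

4 20 13 → min 4
20 13 20 → min 13
13 20 0 → min 0  ≤ 3 ✓
20 0 8 → min 0  ≤ 3 ✓
0 8 11 → min 0  ≤ 3 ✓
8 11 19 → min 8
11 19 4 → min 4
19 4 15 → min 4
4 15 10 → min 4
15 10 16 → min 10
10 16 3 → min 3  ≤ 3 ✓
16 3 12 → min 3  ≤ 3 ✓
3 12 16 → min 3  ≤ 3 ✓
12 16 12 → min 12
16 12 11 → min 11
12 11 14 → min 11
11 14 3 → min 3  ≤ 3 ✓
7 windows satisfy the condition.

7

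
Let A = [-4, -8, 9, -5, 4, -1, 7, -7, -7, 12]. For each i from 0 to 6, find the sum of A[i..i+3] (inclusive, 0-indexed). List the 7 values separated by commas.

-8, 0, 7, 5, 3, -8, 5

(-4, -8, 9, -5) → sum -8
(-8, 9, -5, 4) → sum 0
(9, -5, 4, -1) → sum 7
(-5, 4, -1, 7) → sum 5
(4, -1, 7, -7) → sum 3
(-1, 7, -7, -7) → sum -8
(7, -7, -7, 12) → sum 5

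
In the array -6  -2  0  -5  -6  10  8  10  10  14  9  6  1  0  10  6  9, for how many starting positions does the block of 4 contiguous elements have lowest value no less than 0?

-6 -2 0 -5 → min -6
-2 0 -5 -6 → min -6
0 -5 -6 10 → min -6
-5 -6 10 8 → min -6
-6 10 8 10 → min -6
10 8 10 10 → min 8  ≥ 0 ✓
8 10 10 14 → min 8  ≥ 0 ✓
10 10 14 9 → min 9  ≥ 0 ✓
10 14 9 6 → min 6  ≥ 0 ✓
14 9 6 1 → min 1  ≥ 0 ✓
9 6 1 0 → min 0  ≥ 0 ✓
6 1 0 10 → min 0  ≥ 0 ✓
1 0 10 6 → min 0  ≥ 0 ✓
0 10 6 9 → min 0  ≥ 0 ✓
9 windows satisfy the condition.

9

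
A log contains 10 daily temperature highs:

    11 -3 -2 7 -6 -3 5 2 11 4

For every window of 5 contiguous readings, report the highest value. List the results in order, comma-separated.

(11, -3, -2, 7, -6) → max 11
(-3, -2, 7, -6, -3) → max 7
(-2, 7, -6, -3, 5) → max 7
(7, -6, -3, 5, 2) → max 7
(-6, -3, 5, 2, 11) → max 11
(-3, 5, 2, 11, 4) → max 11

11, 7, 7, 7, 11, 11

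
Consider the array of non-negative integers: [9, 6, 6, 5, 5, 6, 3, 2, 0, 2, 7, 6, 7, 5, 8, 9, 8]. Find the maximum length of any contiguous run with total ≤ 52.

11

→ 9: sum 9, len 1
→ 6: sum 15, len 2
→ 6: sum 21, len 3
→ 5: sum 26, len 4
→ 5: sum 31, len 5
→ 6: sum 37, len 6
→ 3: sum 40, len 7
→ 2: sum 42, len 8
→ 0: sum 42, len 9
→ 2: sum 44, len 10
→ 7: sum 51, len 11
→ 6 (dropped 9): sum 48, len 11
→ 7 (dropped 6): sum 49, len 11
→ 5 (dropped 6): sum 48, len 11
→ 8 (dropped 5): sum 51, len 11
→ 9 (dropped 5, 6): sum 49, len 10
→ 8 (dropped 3, 2): sum 52, len 9
Longest length seen: 11.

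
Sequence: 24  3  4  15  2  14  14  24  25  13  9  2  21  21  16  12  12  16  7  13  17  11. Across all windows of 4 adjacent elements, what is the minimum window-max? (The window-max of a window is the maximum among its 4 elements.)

15

(24, 3, 4, 15) → max 24
(3, 4, 15, 2) → max 15
(4, 15, 2, 14) → max 15
(15, 2, 14, 14) → max 15
(2, 14, 14, 24) → max 24
(14, 14, 24, 25) → max 25
(14, 24, 25, 13) → max 25
(24, 25, 13, 9) → max 25
(25, 13, 9, 2) → max 25
(13, 9, 2, 21) → max 21
(9, 2, 21, 21) → max 21
(2, 21, 21, 16) → max 21
(21, 21, 16, 12) → max 21
(21, 16, 12, 12) → max 21
(16, 12, 12, 16) → max 16
(12, 12, 16, 7) → max 16
(12, 16, 7, 13) → max 16
(16, 7, 13, 17) → max 17
(7, 13, 17, 11) → max 17
Minimum of these is 15.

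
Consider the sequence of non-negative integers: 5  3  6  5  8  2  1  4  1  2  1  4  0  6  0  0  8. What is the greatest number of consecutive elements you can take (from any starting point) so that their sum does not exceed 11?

6

Extend to the right; shrink from the left whenever the sum exceeds 11:
add 5: [5] sum 5, len 1
add 3: [5, 3] sum 8, len 2
add 6: [3, 6] sum 9, len 2
add 5: [6, 5] sum 11, len 2
add 8: [8] sum 8, len 1
add 2: [8, 2] sum 10, len 2
add 1: [8, 2, 1] sum 11, len 3
add 4: [2, 1, 4] sum 7, len 3
add 1: [2, 1, 4, 1] sum 8, len 4
add 2: [2, 1, 4, 1, 2] sum 10, len 5
add 1: [2, 1, 4, 1, 2, 1] sum 11, len 6
add 4: [1, 2, 1, 4] sum 8, len 4
add 0: [1, 2, 1, 4, 0] sum 8, len 5
add 6: [1, 4, 0, 6] sum 11, len 4
add 0: [1, 4, 0, 6, 0] sum 11, len 5
add 0: [1, 4, 0, 6, 0, 0] sum 11, len 6
add 8: [0, 0, 8] sum 8, len 3
Longest length seen: 6.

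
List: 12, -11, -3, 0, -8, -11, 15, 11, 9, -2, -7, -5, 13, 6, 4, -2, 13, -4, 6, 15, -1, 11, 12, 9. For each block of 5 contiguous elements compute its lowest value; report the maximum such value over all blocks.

12 -11 -3 0 -8 → min -11
-11 -3 0 -8 -11 → min -11
-3 0 -8 -11 15 → min -11
0 -8 -11 15 11 → min -11
-8 -11 15 11 9 → min -11
-11 15 11 9 -2 → min -11
15 11 9 -2 -7 → min -7
11 9 -2 -7 -5 → min -7
9 -2 -7 -5 13 → min -7
-2 -7 -5 13 6 → min -7
-7 -5 13 6 4 → min -7
-5 13 6 4 -2 → min -5
13 6 4 -2 13 → min -2
6 4 -2 13 -4 → min -4
4 -2 13 -4 6 → min -4
-2 13 -4 6 15 → min -4
13 -4 6 15 -1 → min -4
-4 6 15 -1 11 → min -4
6 15 -1 11 12 → min -1
15 -1 11 12 9 → min -1
Maximum of these is -1.

-1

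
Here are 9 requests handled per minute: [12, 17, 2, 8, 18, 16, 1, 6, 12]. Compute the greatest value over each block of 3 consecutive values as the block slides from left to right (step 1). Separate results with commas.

[12, 17, 2] → max 17
[17, 2, 8] → max 17
[2, 8, 18] → max 18
[8, 18, 16] → max 18
[18, 16, 1] → max 18
[16, 1, 6] → max 16
[1, 6, 12] → max 12

17, 17, 18, 18, 18, 16, 12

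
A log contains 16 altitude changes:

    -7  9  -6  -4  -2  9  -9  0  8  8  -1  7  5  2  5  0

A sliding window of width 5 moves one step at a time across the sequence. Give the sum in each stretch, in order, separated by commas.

Sliding a size-5 window across the 16 values:
-7 9 -6 -4 -2 → sum -10
9 -6 -4 -2 9 → sum 6
-6 -4 -2 9 -9 → sum -12
-4 -2 9 -9 0 → sum -6
-2 9 -9 0 8 → sum 6
9 -9 0 8 8 → sum 16
-9 0 8 8 -1 → sum 6
0 8 8 -1 7 → sum 22
8 8 -1 7 5 → sum 27
8 -1 7 5 2 → sum 21
-1 7 5 2 5 → sum 18
7 5 2 5 0 → sum 19

-10, 6, -12, -6, 6, 16, 6, 22, 27, 21, 18, 19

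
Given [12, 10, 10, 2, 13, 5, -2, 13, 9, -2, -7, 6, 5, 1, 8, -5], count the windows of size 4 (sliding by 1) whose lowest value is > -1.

[12, 10, 10, 2] → min 2  > -1 ✓
[10, 10, 2, 13] → min 2  > -1 ✓
[10, 2, 13, 5] → min 2  > -1 ✓
[2, 13, 5, -2] → min -2
[13, 5, -2, 13] → min -2
[5, -2, 13, 9] → min -2
[-2, 13, 9, -2] → min -2
[13, 9, -2, -7] → min -7
[9, -2, -7, 6] → min -7
[-2, -7, 6, 5] → min -7
[-7, 6, 5, 1] → min -7
[6, 5, 1, 8] → min 1  > -1 ✓
[5, 1, 8, -5] → min -5
4 windows satisfy the condition.

4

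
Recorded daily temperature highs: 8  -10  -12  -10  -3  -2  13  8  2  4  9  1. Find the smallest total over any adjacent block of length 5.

-37

8 -10 -12 -10 -3 → sum -27
-10 -12 -10 -3 -2 → sum -37
-12 -10 -3 -2 13 → sum -14
-10 -3 -2 13 8 → sum 6
-3 -2 13 8 2 → sum 18
-2 13 8 2 4 → sum 25
13 8 2 4 9 → sum 36
8 2 4 9 1 → sum 24
Smallest of these is -37.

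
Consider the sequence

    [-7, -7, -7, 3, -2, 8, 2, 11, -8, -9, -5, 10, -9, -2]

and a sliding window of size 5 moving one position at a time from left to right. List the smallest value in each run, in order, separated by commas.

-7, -7, -7, -2, -8, -9, -9, -9, -9, -9

(-7, -7, -7, 3, -2) → min -7
(-7, -7, 3, -2, 8) → min -7
(-7, 3, -2, 8, 2) → min -7
(3, -2, 8, 2, 11) → min -2
(-2, 8, 2, 11, -8) → min -8
(8, 2, 11, -8, -9) → min -9
(2, 11, -8, -9, -5) → min -9
(11, -8, -9, -5, 10) → min -9
(-8, -9, -5, 10, -9) → min -9
(-9, -5, 10, -9, -2) → min -9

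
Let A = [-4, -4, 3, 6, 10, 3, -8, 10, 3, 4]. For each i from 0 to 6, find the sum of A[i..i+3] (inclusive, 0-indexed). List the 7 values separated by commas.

-4 -4 3 6 → sum 1
-4 3 6 10 → sum 15
3 6 10 3 → sum 22
6 10 3 -8 → sum 11
10 3 -8 10 → sum 15
3 -8 10 3 → sum 8
-8 10 3 4 → sum 9

1, 15, 22, 11, 15, 8, 9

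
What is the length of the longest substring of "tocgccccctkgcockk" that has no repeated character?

5

add t: [t] len 1
add o: [t, o] len 2
add c: [t, o, c] len 3
add g: [t, o, c, g] len 4
add c (repeat c, move left end past it): [g, c] len 2
add c (repeat c, move left end past it): [c] len 1
add c (repeat c, move left end past it): [c] len 1
add c (repeat c, move left end past it): [c] len 1
add c (repeat c, move left end past it): [c] len 1
add t: [c, t] len 2
add k: [c, t, k] len 3
add g: [c, t, k, g] len 4
add c (repeat c, move left end past it): [t, k, g, c] len 4
add o: [t, k, g, c, o] len 5
add c (repeat c, move left end past it): [o, c] len 2
add k: [o, c, k] len 3
add k (repeat k, move left end past it): [k] len 1
Longest all-distinct length: 5.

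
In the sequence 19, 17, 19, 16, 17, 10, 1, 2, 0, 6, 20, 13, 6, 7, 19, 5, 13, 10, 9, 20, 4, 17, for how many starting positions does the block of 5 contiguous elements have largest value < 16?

1

(19, 17, 19, 16, 17) → max 19
(17, 19, 16, 17, 10) → max 19
(19, 16, 17, 10, 1) → max 19
(16, 17, 10, 1, 2) → max 17
(17, 10, 1, 2, 0) → max 17
(10, 1, 2, 0, 6) → max 10  < 16 ✓
(1, 2, 0, 6, 20) → max 20
(2, 0, 6, 20, 13) → max 20
(0, 6, 20, 13, 6) → max 20
(6, 20, 13, 6, 7) → max 20
(20, 13, 6, 7, 19) → max 20
(13, 6, 7, 19, 5) → max 19
(6, 7, 19, 5, 13) → max 19
(7, 19, 5, 13, 10) → max 19
(19, 5, 13, 10, 9) → max 19
(5, 13, 10, 9, 20) → max 20
(13, 10, 9, 20, 4) → max 20
(10, 9, 20, 4, 17) → max 20
1 window satisfy the condition.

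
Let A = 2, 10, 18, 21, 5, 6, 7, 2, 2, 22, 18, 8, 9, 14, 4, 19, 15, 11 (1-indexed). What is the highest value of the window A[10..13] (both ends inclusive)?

22

Elements at indices 10..13: 22, 18, 8, 9
max(22, 18, 8, 9) = 22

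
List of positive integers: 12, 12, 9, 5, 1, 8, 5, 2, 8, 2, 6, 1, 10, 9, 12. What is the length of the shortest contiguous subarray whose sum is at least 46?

6

add 12: running sum 12 < 46
add 12: running sum 24 < 46
add 9: running sum 33 < 46
add 5: running sum 38 < 46
add 1: running sum 39 < 46
add 8: shortest ending here [12, 12, 9, 5, 1, 8] sum 47, len 6
add 5: shortest ending here [12, 12, 9, 5, 1, 8, 5] sum 52, len 7
add 2: shortest ending here [12, 12, 9, 5, 1, 8, 5, 2] sum 54, len 8
add 8: shortest ending here [12, 9, 5, 1, 8, 5, 2, 8] sum 50, len 8
add 2: shortest ending here [12, 9, 5, 1, 8, 5, 2, 8, 2] sum 52, len 9
add 6: shortest ending here [9, 5, 1, 8, 5, 2, 8, 2, 6] sum 46, len 9
add 1: shortest ending here [9, 5, 1, 8, 5, 2, 8, 2, 6, 1] sum 47, len 10
add 10: shortest ending here [5, 1, 8, 5, 2, 8, 2, 6, 1, 10] sum 48, len 10
add 9: shortest ending here [8, 5, 2, 8, 2, 6, 1, 10, 9] sum 51, len 9
add 12: shortest ending here [8, 2, 6, 1, 10, 9, 12] sum 48, len 7
Shortest qualifying length: 6.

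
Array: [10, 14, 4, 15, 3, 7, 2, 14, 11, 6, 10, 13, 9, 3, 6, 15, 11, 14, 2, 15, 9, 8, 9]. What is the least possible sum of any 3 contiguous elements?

12

[10, 14, 4] → sum 28
[14, 4, 15] → sum 33
[4, 15, 3] → sum 22
[15, 3, 7] → sum 25
[3, 7, 2] → sum 12
[7, 2, 14] → sum 23
[2, 14, 11] → sum 27
[14, 11, 6] → sum 31
[11, 6, 10] → sum 27
[6, 10, 13] → sum 29
[10, 13, 9] → sum 32
[13, 9, 3] → sum 25
[9, 3, 6] → sum 18
[3, 6, 15] → sum 24
[6, 15, 11] → sum 32
[15, 11, 14] → sum 40
[11, 14, 2] → sum 27
[14, 2, 15] → sum 31
[2, 15, 9] → sum 26
[15, 9, 8] → sum 32
[9, 8, 9] → sum 26
Least of these is 12.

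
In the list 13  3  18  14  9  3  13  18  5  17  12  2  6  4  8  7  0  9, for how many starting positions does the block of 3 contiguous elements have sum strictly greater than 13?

13 3 18 → sum 34  > 13 ✓
3 18 14 → sum 35  > 13 ✓
18 14 9 → sum 41  > 13 ✓
14 9 3 → sum 26  > 13 ✓
9 3 13 → sum 25  > 13 ✓
3 13 18 → sum 34  > 13 ✓
13 18 5 → sum 36  > 13 ✓
18 5 17 → sum 40  > 13 ✓
5 17 12 → sum 34  > 13 ✓
17 12 2 → sum 31  > 13 ✓
12 2 6 → sum 20  > 13 ✓
2 6 4 → sum 12
6 4 8 → sum 18  > 13 ✓
4 8 7 → sum 19  > 13 ✓
8 7 0 → sum 15  > 13 ✓
7 0 9 → sum 16  > 13 ✓
15 windows satisfy the condition.

15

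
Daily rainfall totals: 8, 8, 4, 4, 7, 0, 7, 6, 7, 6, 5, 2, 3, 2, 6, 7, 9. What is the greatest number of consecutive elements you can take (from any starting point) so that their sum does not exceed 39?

[8] sum 8 len 1
[8, 8] sum 16 len 2
[8, 8, 4] sum 20 len 3
[8, 8, 4, 4] sum 24 len 4
[8, 8, 4, 4, 7] sum 31 len 5
[8, 8, 4, 4, 7, 0] sum 31 len 6
[8, 8, 4, 4, 7, 0, 7] sum 38 len 7
[8, 4, 4, 7, 0, 7, 6] sum 36 len 7
[4, 4, 7, 0, 7, 6, 7] sum 35 len 7
[4, 7, 0, 7, 6, 7, 6] sum 37 len 7
[7, 0, 7, 6, 7, 6, 5] sum 38 len 7
[0, 7, 6, 7, 6, 5, 2] sum 33 len 7
[0, 7, 6, 7, 6, 5, 2, 3] sum 36 len 8
[0, 7, 6, 7, 6, 5, 2, 3, 2] sum 38 len 9
[6, 7, 6, 5, 2, 3, 2, 6] sum 37 len 8
[7, 6, 5, 2, 3, 2, 6, 7] sum 38 len 8
[5, 2, 3, 2, 6, 7, 9] sum 34 len 7
Longest length seen: 9.

9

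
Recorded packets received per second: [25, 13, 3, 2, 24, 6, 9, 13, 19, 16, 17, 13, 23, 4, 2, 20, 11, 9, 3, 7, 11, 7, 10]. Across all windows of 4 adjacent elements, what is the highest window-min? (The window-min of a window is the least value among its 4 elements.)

13

[25, 13, 3, 2] → min 2
[13, 3, 2, 24] → min 2
[3, 2, 24, 6] → min 2
[2, 24, 6, 9] → min 2
[24, 6, 9, 13] → min 6
[6, 9, 13, 19] → min 6
[9, 13, 19, 16] → min 9
[13, 19, 16, 17] → min 13
[19, 16, 17, 13] → min 13
[16, 17, 13, 23] → min 13
[17, 13, 23, 4] → min 4
[13, 23, 4, 2] → min 2
[23, 4, 2, 20] → min 2
[4, 2, 20, 11] → min 2
[2, 20, 11, 9] → min 2
[20, 11, 9, 3] → min 3
[11, 9, 3, 7] → min 3
[9, 3, 7, 11] → min 3
[3, 7, 11, 7] → min 3
[7, 11, 7, 10] → min 7
Highest of these is 13.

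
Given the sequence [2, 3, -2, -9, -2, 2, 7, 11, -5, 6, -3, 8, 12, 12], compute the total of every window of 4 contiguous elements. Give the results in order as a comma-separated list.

[2, 3, -2, -9] → sum -6
[3, -2, -9, -2] → sum -10
[-2, -9, -2, 2] → sum -11
[-9, -2, 2, 7] → sum -2
[-2, 2, 7, 11] → sum 18
[2, 7, 11, -5] → sum 15
[7, 11, -5, 6] → sum 19
[11, -5, 6, -3] → sum 9
[-5, 6, -3, 8] → sum 6
[6, -3, 8, 12] → sum 23
[-3, 8, 12, 12] → sum 29

-6, -10, -11, -2, 18, 15, 19, 9, 6, 23, 29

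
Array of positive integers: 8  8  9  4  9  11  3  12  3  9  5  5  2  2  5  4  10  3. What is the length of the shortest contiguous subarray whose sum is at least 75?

add 8: running sum 8 < 75
add 8: running sum 16 < 75
add 9: running sum 25 < 75
add 4: running sum 29 < 75
add 9: running sum 38 < 75
add 11: running sum 49 < 75
add 3: running sum 52 < 75
add 12: running sum 64 < 75
add 3: running sum 67 < 75
end 9: [8, 8, 9, 4, 9, 11, 3, 12, 3, 9] sum 76, len 10
end 10: [8, 8, 9, 4, 9, 11, 3, 12, 3, 9, 5] sum 81, len 11
end 11: [8, 9, 4, 9, 11, 3, 12, 3, 9, 5, 5] sum 78, len 11
end 12: [8, 9, 4, 9, 11, 3, 12, 3, 9, 5, 5, 2] sum 80, len 12
end 13: [8, 9, 4, 9, 11, 3, 12, 3, 9, 5, 5, 2, 2] sum 82, len 13
end 14: [9, 4, 9, 11, 3, 12, 3, 9, 5, 5, 2, 2, 5] sum 79, len 13
end 15: [9, 4, 9, 11, 3, 12, 3, 9, 5, 5, 2, 2, 5, 4] sum 83, len 14
end 16: [9, 11, 3, 12, 3, 9, 5, 5, 2, 2, 5, 4, 10] sum 80, len 13
end 17: [9, 11, 3, 12, 3, 9, 5, 5, 2, 2, 5, 4, 10, 3] sum 83, len 14
Shortest qualifying length: 10.

10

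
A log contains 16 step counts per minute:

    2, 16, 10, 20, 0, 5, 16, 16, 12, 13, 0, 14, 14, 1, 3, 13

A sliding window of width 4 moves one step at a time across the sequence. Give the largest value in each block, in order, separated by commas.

Sliding a size-4 window across the 16 values:
[2, 16, 10, 20] → max 20
[16, 10, 20, 0] → max 20
[10, 20, 0, 5] → max 20
[20, 0, 5, 16] → max 20
[0, 5, 16, 16] → max 16
[5, 16, 16, 12] → max 16
[16, 16, 12, 13] → max 16
[16, 12, 13, 0] → max 16
[12, 13, 0, 14] → max 14
[13, 0, 14, 14] → max 14
[0, 14, 14, 1] → max 14
[14, 14, 1, 3] → max 14
[14, 1, 3, 13] → max 14

20, 20, 20, 20, 16, 16, 16, 16, 14, 14, 14, 14, 14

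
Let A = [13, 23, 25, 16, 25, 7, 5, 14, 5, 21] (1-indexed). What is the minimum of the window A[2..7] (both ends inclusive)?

Elements at indices 2..7: 23, 25, 16, 25, 7, 5
min(23, 25, 16, 25, 7, 5) = 5

5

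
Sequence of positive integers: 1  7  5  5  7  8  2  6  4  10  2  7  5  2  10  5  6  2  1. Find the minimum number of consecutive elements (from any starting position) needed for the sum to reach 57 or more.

Extend right; whenever the sum reaches 57, record the length and shrink from the left:
add 1: running sum 1 < 57
add 7: running sum 8 < 57
add 5: running sum 13 < 57
add 5: running sum 18 < 57
add 7: running sum 25 < 57
add 8: running sum 33 < 57
add 2: running sum 35 < 57
add 6: running sum 41 < 57
add 4: running sum 45 < 57
add 10: running sum 55 < 57
add 2: shortest ending here [1, 7, 5, 5, 7, 8, 2, 6, 4, 10, 2] sum 57, len 11
add 7: shortest ending here [7, 5, 5, 7, 8, 2, 6, 4, 10, 2, 7] sum 63, len 11
add 5: shortest ending here [5, 5, 7, 8, 2, 6, 4, 10, 2, 7, 5] sum 61, len 11
add 2: shortest ending here [5, 7, 8, 2, 6, 4, 10, 2, 7, 5, 2] sum 58, len 11
add 10: shortest ending here [7, 8, 2, 6, 4, 10, 2, 7, 5, 2, 10] sum 63, len 11
add 5: shortest ending here [8, 2, 6, 4, 10, 2, 7, 5, 2, 10, 5] sum 61, len 11
add 6: shortest ending here [6, 4, 10, 2, 7, 5, 2, 10, 5, 6] sum 57, len 10
add 2: shortest ending here [6, 4, 10, 2, 7, 5, 2, 10, 5, 6, 2] sum 59, len 11
add 1: shortest ending here [6, 4, 10, 2, 7, 5, 2, 10, 5, 6, 2, 1] sum 60, len 12
Shortest qualifying length: 10.

10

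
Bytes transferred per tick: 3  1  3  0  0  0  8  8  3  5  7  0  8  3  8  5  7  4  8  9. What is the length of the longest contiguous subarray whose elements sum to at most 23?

add 3: [3] sum 3, len 1
add 1: [3, 1] sum 4, len 2
add 3: [3, 1, 3] sum 7, len 3
add 0: [3, 1, 3, 0] sum 7, len 4
add 0: [3, 1, 3, 0, 0] sum 7, len 5
add 0: [3, 1, 3, 0, 0, 0] sum 7, len 6
add 8: [3, 1, 3, 0, 0, 0, 8] sum 15, len 7
add 8: [3, 1, 3, 0, 0, 0, 8, 8] sum 23, len 8
add 3: [1, 3, 0, 0, 0, 8, 8, 3] sum 23, len 8
add 5: [8, 3, 5] sum 16, len 3
add 7: [8, 3, 5, 7] sum 23, len 4
add 0: [8, 3, 5, 7, 0] sum 23, len 5
add 8: [3, 5, 7, 0, 8] sum 23, len 5
add 3: [5, 7, 0, 8, 3] sum 23, len 5
add 8: [0, 8, 3, 8] sum 19, len 4
add 5: [3, 8, 5] sum 16, len 3
add 7: [3, 8, 5, 7] sum 23, len 4
add 4: [5, 7, 4] sum 16, len 3
add 8: [7, 4, 8] sum 19, len 3
add 9: [4, 8, 9] sum 21, len 3
Longest length seen: 8.

8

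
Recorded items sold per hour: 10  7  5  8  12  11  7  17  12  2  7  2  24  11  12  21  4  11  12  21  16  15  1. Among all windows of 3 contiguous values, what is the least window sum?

Each size-3 window and its sum:
[10, 7, 5] → sum 22
[7, 5, 8] → sum 20
[5, 8, 12] → sum 25
[8, 12, 11] → sum 31
[12, 11, 7] → sum 30
[11, 7, 17] → sum 35
[7, 17, 12] → sum 36
[17, 12, 2] → sum 31
[12, 2, 7] → sum 21
[2, 7, 2] → sum 11
[7, 2, 24] → sum 33
[2, 24, 11] → sum 37
[24, 11, 12] → sum 47
[11, 12, 21] → sum 44
[12, 21, 4] → sum 37
[21, 4, 11] → sum 36
[4, 11, 12] → sum 27
[11, 12, 21] → sum 44
[12, 21, 16] → sum 49
[21, 16, 15] → sum 52
[16, 15, 1] → sum 32
Least of these is 11.

11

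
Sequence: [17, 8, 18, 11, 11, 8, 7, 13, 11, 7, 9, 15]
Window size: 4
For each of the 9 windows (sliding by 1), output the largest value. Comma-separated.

[17, 8, 18, 11] → max 18
[8, 18, 11, 11] → max 18
[18, 11, 11, 8] → max 18
[11, 11, 8, 7] → max 11
[11, 8, 7, 13] → max 13
[8, 7, 13, 11] → max 13
[7, 13, 11, 7] → max 13
[13, 11, 7, 9] → max 13
[11, 7, 9, 15] → max 15

18, 18, 18, 11, 13, 13, 13, 13, 15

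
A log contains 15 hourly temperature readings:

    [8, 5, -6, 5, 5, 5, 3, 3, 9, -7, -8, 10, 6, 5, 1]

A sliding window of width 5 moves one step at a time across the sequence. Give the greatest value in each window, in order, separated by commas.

8, 5, 5, 5, 9, 9, 9, 10, 10, 10, 10

[8, 5, -6, 5, 5] → max 8
[5, -6, 5, 5, 5] → max 5
[-6, 5, 5, 5, 3] → max 5
[5, 5, 5, 3, 3] → max 5
[5, 5, 3, 3, 9] → max 9
[5, 3, 3, 9, -7] → max 9
[3, 3, 9, -7, -8] → max 9
[3, 9, -7, -8, 10] → max 10
[9, -7, -8, 10, 6] → max 10
[-7, -8, 10, 6, 5] → max 10
[-8, 10, 6, 5, 1] → max 10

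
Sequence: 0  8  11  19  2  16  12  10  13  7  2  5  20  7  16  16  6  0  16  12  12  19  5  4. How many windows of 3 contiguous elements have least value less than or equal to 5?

13

0 8 11 → min 0  ≤ 5 ✓
8 11 19 → min 8
11 19 2 → min 2  ≤ 5 ✓
19 2 16 → min 2  ≤ 5 ✓
2 16 12 → min 2  ≤ 5 ✓
16 12 10 → min 10
12 10 13 → min 10
10 13 7 → min 7
13 7 2 → min 2  ≤ 5 ✓
7 2 5 → min 2  ≤ 5 ✓
2 5 20 → min 2  ≤ 5 ✓
5 20 7 → min 5  ≤ 5 ✓
20 7 16 → min 7
7 16 16 → min 7
16 16 6 → min 6
16 6 0 → min 0  ≤ 5 ✓
6 0 16 → min 0  ≤ 5 ✓
0 16 12 → min 0  ≤ 5 ✓
16 12 12 → min 12
12 12 19 → min 12
12 19 5 → min 5  ≤ 5 ✓
19 5 4 → min 4  ≤ 5 ✓
13 windows satisfy the condition.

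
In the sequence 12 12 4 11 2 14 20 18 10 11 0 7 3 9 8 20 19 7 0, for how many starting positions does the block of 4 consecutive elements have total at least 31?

11

12 12 4 11 → sum 39  ≥ 31 ✓
12 4 11 2 → sum 29
4 11 2 14 → sum 31  ≥ 31 ✓
11 2 14 20 → sum 47  ≥ 31 ✓
2 14 20 18 → sum 54  ≥ 31 ✓
14 20 18 10 → sum 62  ≥ 31 ✓
20 18 10 11 → sum 59  ≥ 31 ✓
18 10 11 0 → sum 39  ≥ 31 ✓
10 11 0 7 → sum 28
11 0 7 3 → sum 21
0 7 3 9 → sum 19
7 3 9 8 → sum 27
3 9 8 20 → sum 40  ≥ 31 ✓
9 8 20 19 → sum 56  ≥ 31 ✓
8 20 19 7 → sum 54  ≥ 31 ✓
20 19 7 0 → sum 46  ≥ 31 ✓
11 windows satisfy the condition.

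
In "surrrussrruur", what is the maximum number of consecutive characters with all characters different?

[s] len 1
[s, u] len 2
[s, u, r] len 3
[r] len 1
[r] len 1
[r, u] len 2
[r, u, s] len 3
[s] len 1
[s, r] len 2
[r] len 1
[r, u] len 2
[u] len 1
[u, r] len 2
Longest all-distinct length: 3.

3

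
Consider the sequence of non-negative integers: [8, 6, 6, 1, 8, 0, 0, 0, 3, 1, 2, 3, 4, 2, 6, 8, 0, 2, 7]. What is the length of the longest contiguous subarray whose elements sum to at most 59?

[8] sum 8 len 1
[8, 6] sum 14 len 2
[8, 6, 6] sum 20 len 3
[8, 6, 6, 1] sum 21 len 4
[8, 6, 6, 1, 8] sum 29 len 5
[8, 6, 6, 1, 8, 0] sum 29 len 6
[8, 6, 6, 1, 8, 0, 0] sum 29 len 7
[8, 6, 6, 1, 8, 0, 0, 0] sum 29 len 8
[8, 6, 6, 1, 8, 0, 0, 0, 3] sum 32 len 9
[8, 6, 6, 1, 8, 0, 0, 0, 3, 1] sum 33 len 10
[8, 6, 6, 1, 8, 0, 0, 0, 3, 1, 2] sum 35 len 11
[8, 6, 6, 1, 8, 0, 0, 0, 3, 1, 2, 3] sum 38 len 12
[8, 6, 6, 1, 8, 0, 0, 0, 3, 1, 2, 3, 4] sum 42 len 13
[8, 6, 6, 1, 8, 0, 0, 0, 3, 1, 2, 3, 4, 2] sum 44 len 14
[8, 6, 6, 1, 8, 0, 0, 0, 3, 1, 2, 3, 4, 2, 6] sum 50 len 15
[8, 6, 6, 1, 8, 0, 0, 0, 3, 1, 2, 3, 4, 2, 6, 8] sum 58 len 16
[8, 6, 6, 1, 8, 0, 0, 0, 3, 1, 2, 3, 4, 2, 6, 8, 0] sum 58 len 17
[6, 6, 1, 8, 0, 0, 0, 3, 1, 2, 3, 4, 2, 6, 8, 0, 2] sum 52 len 17
[6, 6, 1, 8, 0, 0, 0, 3, 1, 2, 3, 4, 2, 6, 8, 0, 2, 7] sum 59 len 18
Longest length seen: 18.

18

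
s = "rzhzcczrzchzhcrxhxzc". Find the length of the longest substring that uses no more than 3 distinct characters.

7

Extend right; when distinct count exceeds 3, shrink from the left:
[r] 1 distinct, len 1
[r, z] 2 distinct, len 2
[r, z, h] 3 distinct, len 3
[r, z, h, z] 3 distinct, len 4
[z, h, z, c] 3 distinct, len 4
[z, h, z, c, c] 3 distinct, len 5
[z, h, z, c, c, z] 3 distinct, len 6
[z, c, c, z, r] 3 distinct, len 5
[z, c, c, z, r, z] 3 distinct, len 6
[z, c, c, z, r, z, c] 3 distinct, len 7
[z, c, h] 3 distinct, len 3
[z, c, h, z] 3 distinct, len 4
[z, c, h, z, h] 3 distinct, len 5
[z, c, h, z, h, c] 3 distinct, len 6
[h, c, r] 3 distinct, len 3
[c, r, x] 3 distinct, len 3
[r, x, h] 3 distinct, len 3
[r, x, h, x] 3 distinct, len 4
[x, h, x, z] 3 distinct, len 4
[x, z, c] 3 distinct, len 3
Longest length with ≤3 distinct: 7.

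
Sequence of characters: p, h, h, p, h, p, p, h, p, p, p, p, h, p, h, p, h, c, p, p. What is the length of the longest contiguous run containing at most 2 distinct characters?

17

add p: window [p] (1 distinct), len 1
add h: window [p, h] (2 distinct), len 2
add h: window [p, h, h] (2 distinct), len 3
add p: window [p, h, h, p] (2 distinct), len 4
add h: window [p, h, h, p, h] (2 distinct), len 5
add p: window [p, h, h, p, h, p] (2 distinct), len 6
add p: window [p, h, h, p, h, p, p] (2 distinct), len 7
add h: window [p, h, h, p, h, p, p, h] (2 distinct), len 8
add p: window [p, h, h, p, h, p, p, h, p] (2 distinct), len 9
add p: window [p, h, h, p, h, p, p, h, p, p] (2 distinct), len 10
add p: window [p, h, h, p, h, p, p, h, p, p, p] (2 distinct), len 11
add p: window [p, h, h, p, h, p, p, h, p, p, p, p] (2 distinct), len 12
add h: window [p, h, h, p, h, p, p, h, p, p, p, p, h] (2 distinct), len 13
add p: window [p, h, h, p, h, p, p, h, p, p, p, p, h, p] (2 distinct), len 14
add h: window [p, h, h, p, h, p, p, h, p, p, p, p, h, p, h] (2 distinct), len 15
add p: window [p, h, h, p, h, p, p, h, p, p, p, p, h, p, h, p] (2 distinct), len 16
add h: window [p, h, h, p, h, p, p, h, p, p, p, p, h, p, h, p, h] (2 distinct), len 17
add c: window [h, c] (2 distinct), len 2
add p: window [c, p] (2 distinct), len 2
add p: window [c, p, p] (2 distinct), len 3
Longest length with ≤2 distinct: 17.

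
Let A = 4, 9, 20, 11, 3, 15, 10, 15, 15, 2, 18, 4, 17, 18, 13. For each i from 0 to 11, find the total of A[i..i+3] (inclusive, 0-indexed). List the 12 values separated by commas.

44, 43, 49, 39, 43, 55, 42, 50, 39, 41, 57, 52

Sliding a size-4 window across the 15 values:
(4, 9, 20, 11) → sum 44
(9, 20, 11, 3) → sum 43
(20, 11, 3, 15) → sum 49
(11, 3, 15, 10) → sum 39
(3, 15, 10, 15) → sum 43
(15, 10, 15, 15) → sum 55
(10, 15, 15, 2) → sum 42
(15, 15, 2, 18) → sum 50
(15, 2, 18, 4) → sum 39
(2, 18, 4, 17) → sum 41
(18, 4, 17, 18) → sum 57
(4, 17, 18, 13) → sum 52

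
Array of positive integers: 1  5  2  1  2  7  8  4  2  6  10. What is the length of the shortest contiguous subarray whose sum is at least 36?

6

Extend right; whenever the sum reaches 36, record the length and shrink from the left:
add 1: running sum 1 < 36
add 5: running sum 6 < 36
add 2: running sum 8 < 36
add 1: running sum 9 < 36
add 2: running sum 11 < 36
add 7: running sum 18 < 36
add 8: running sum 26 < 36
add 4: running sum 30 < 36
add 2: running sum 32 < 36
end 9: [5, 2, 1, 2, 7, 8, 4, 2, 6] sum 37, len 9
end 10: [7, 8, 4, 2, 6, 10] sum 37, len 6
Shortest qualifying length: 6.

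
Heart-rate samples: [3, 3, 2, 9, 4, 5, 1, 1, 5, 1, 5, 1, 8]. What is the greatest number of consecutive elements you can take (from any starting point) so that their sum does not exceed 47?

Extend to the right; shrink from the left whenever the sum exceeds 47:
→ 3: sum 3, len 1
→ 3: sum 6, len 2
→ 2: sum 8, len 3
→ 9: sum 17, len 4
→ 4: sum 21, len 5
→ 5: sum 26, len 6
→ 1: sum 27, len 7
→ 1: sum 28, len 8
→ 5: sum 33, len 9
→ 1: sum 34, len 10
→ 5: sum 39, len 11
→ 1: sum 40, len 12
→ 8 (dropped 3): sum 45, len 12
Longest length seen: 12.

12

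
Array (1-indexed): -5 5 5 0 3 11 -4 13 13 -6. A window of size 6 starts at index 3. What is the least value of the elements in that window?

Elements at indices 3..8: 5, 0, 3, 11, -4, 13
min(5, 0, 3, 11, -4, 13) = -4

-4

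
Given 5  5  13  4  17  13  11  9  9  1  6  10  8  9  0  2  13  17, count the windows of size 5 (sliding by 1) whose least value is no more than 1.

5 5 13 4 17 → min 4
5 13 4 17 13 → min 4
13 4 17 13 11 → min 4
4 17 13 11 9 → min 4
17 13 11 9 9 → min 9
13 11 9 9 1 → min 1  ≤ 1 ✓
11 9 9 1 6 → min 1  ≤ 1 ✓
9 9 1 6 10 → min 1  ≤ 1 ✓
9 1 6 10 8 → min 1  ≤ 1 ✓
1 6 10 8 9 → min 1  ≤ 1 ✓
6 10 8 9 0 → min 0  ≤ 1 ✓
10 8 9 0 2 → min 0  ≤ 1 ✓
8 9 0 2 13 → min 0  ≤ 1 ✓
9 0 2 13 17 → min 0  ≤ 1 ✓
9 windows satisfy the condition.

9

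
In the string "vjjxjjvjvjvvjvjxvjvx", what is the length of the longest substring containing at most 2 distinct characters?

11

Extend right; when distinct count exceeds 2, shrink from the left:
[v] 1 distinct, len 1
[v, j] 2 distinct, len 2
[v, j, j] 2 distinct, len 3
[j, j, x] 2 distinct, len 3
[j, j, x, j] 2 distinct, len 4
[j, j, x, j, j] 2 distinct, len 5
[j, j, v] 2 distinct, len 3
[j, j, v, j] 2 distinct, len 4
[j, j, v, j, v] 2 distinct, len 5
[j, j, v, j, v, j] 2 distinct, len 6
[j, j, v, j, v, j, v] 2 distinct, len 7
[j, j, v, j, v, j, v, v] 2 distinct, len 8
[j, j, v, j, v, j, v, v, j] 2 distinct, len 9
[j, j, v, j, v, j, v, v, j, v] 2 distinct, len 10
[j, j, v, j, v, j, v, v, j, v, j] 2 distinct, len 11
[j, x] 2 distinct, len 2
[x, v] 2 distinct, len 2
[v, j] 2 distinct, len 2
[v, j, v] 2 distinct, len 3
[v, x] 2 distinct, len 2
Longest length with ≤2 distinct: 11.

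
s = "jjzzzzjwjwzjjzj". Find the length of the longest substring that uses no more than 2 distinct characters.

[j] 1 distinct, len 1
[j, j] 1 distinct, len 2
[j, j, z] 2 distinct, len 3
[j, j, z, z] 2 distinct, len 4
[j, j, z, z, z] 2 distinct, len 5
[j, j, z, z, z, z] 2 distinct, len 6
[j, j, z, z, z, z, j] 2 distinct, len 7
[j, w] 2 distinct, len 2
[j, w, j] 2 distinct, len 3
[j, w, j, w] 2 distinct, len 4
[w, z] 2 distinct, len 2
[z, j] 2 distinct, len 2
[z, j, j] 2 distinct, len 3
[z, j, j, z] 2 distinct, len 4
[z, j, j, z, j] 2 distinct, len 5
Longest length with ≤2 distinct: 7.

7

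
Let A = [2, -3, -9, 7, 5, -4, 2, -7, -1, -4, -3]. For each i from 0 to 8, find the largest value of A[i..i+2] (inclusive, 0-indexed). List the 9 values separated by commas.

2, 7, 7, 7, 5, 2, 2, -1, -1

Sliding a size-3 window across the 11 values:
[2, -3, -9] → max 2
[-3, -9, 7] → max 7
[-9, 7, 5] → max 7
[7, 5, -4] → max 7
[5, -4, 2] → max 5
[-4, 2, -7] → max 2
[2, -7, -1] → max 2
[-7, -1, -4] → max -1
[-1, -4, -3] → max -1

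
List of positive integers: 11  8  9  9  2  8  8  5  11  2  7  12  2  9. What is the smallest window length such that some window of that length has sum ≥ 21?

3

add 11: running sum 11 < 21
add 8: running sum 19 < 21
end 2: [11, 8, 9] sum 28, len 3
end 3: [8, 9, 9] sum 26, len 3
end 4: [8, 9, 9, 2] sum 28, len 4
end 5: [9, 9, 2, 8] sum 28, len 4
end 6: [9, 2, 8, 8] sum 27, len 4
end 7: [8, 8, 5] sum 21, len 3
end 8: [8, 5, 11] sum 24, len 3
end 9: [8, 5, 11, 2] sum 26, len 4
end 10: [5, 11, 2, 7] sum 25, len 4
end 11: [2, 7, 12] sum 21, len 3
end 12: [7, 12, 2] sum 21, len 3
end 13: [12, 2, 9] sum 23, len 3
Shortest qualifying length: 3.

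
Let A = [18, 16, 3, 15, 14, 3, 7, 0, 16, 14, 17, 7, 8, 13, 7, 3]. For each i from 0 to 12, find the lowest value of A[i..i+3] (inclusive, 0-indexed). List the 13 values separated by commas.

3, 3, 3, 3, 0, 0, 0, 0, 7, 7, 7, 7, 3

(18, 16, 3, 15) → min 3
(16, 3, 15, 14) → min 3
(3, 15, 14, 3) → min 3
(15, 14, 3, 7) → min 3
(14, 3, 7, 0) → min 0
(3, 7, 0, 16) → min 0
(7, 0, 16, 14) → min 0
(0, 16, 14, 17) → min 0
(16, 14, 17, 7) → min 7
(14, 17, 7, 8) → min 7
(17, 7, 8, 13) → min 7
(7, 8, 13, 7) → min 7
(8, 13, 7, 3) → min 3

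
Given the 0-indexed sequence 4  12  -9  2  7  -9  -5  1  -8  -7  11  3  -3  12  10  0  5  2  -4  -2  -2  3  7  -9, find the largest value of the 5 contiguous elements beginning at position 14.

Elements at indices 14..18: 10, 0, 5, 2, -4
max(10, 0, 5, 2, -4) = 10

10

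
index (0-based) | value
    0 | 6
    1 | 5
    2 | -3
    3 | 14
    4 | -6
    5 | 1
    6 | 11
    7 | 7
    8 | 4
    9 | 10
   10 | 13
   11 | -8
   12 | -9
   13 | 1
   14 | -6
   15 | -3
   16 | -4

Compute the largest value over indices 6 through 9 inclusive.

Elements at indices 6..9: 11, 7, 4, 10
max(11, 7, 4, 10) = 11

11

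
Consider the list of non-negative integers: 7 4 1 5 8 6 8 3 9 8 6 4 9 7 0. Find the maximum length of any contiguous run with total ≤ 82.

Extend to the right; shrink from the left whenever the sum exceeds 82:
add 7: [7] sum 7, len 1
add 4: [7, 4] sum 11, len 2
add 1: [7, 4, 1] sum 12, len 3
add 5: [7, 4, 1, 5] sum 17, len 4
add 8: [7, 4, 1, 5, 8] sum 25, len 5
add 6: [7, 4, 1, 5, 8, 6] sum 31, len 6
add 8: [7, 4, 1, 5, 8, 6, 8] sum 39, len 7
add 3: [7, 4, 1, 5, 8, 6, 8, 3] sum 42, len 8
add 9: [7, 4, 1, 5, 8, 6, 8, 3, 9] sum 51, len 9
add 8: [7, 4, 1, 5, 8, 6, 8, 3, 9, 8] sum 59, len 10
add 6: [7, 4, 1, 5, 8, 6, 8, 3, 9, 8, 6] sum 65, len 11
add 4: [7, 4, 1, 5, 8, 6, 8, 3, 9, 8, 6, 4] sum 69, len 12
add 9: [7, 4, 1, 5, 8, 6, 8, 3, 9, 8, 6, 4, 9] sum 78, len 13
add 7: [4, 1, 5, 8, 6, 8, 3, 9, 8, 6, 4, 9, 7] sum 78, len 13
add 0: [4, 1, 5, 8, 6, 8, 3, 9, 8, 6, 4, 9, 7, 0] sum 78, len 14
Longest length seen: 14.

14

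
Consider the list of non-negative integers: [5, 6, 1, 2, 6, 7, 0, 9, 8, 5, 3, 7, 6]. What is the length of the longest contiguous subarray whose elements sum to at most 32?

7

Extend to the right; shrink from the left whenever the sum exceeds 32:
[5] sum 5 len 1
[5, 6] sum 11 len 2
[5, 6, 1] sum 12 len 3
[5, 6, 1, 2] sum 14 len 4
[5, 6, 1, 2, 6] sum 20 len 5
[5, 6, 1, 2, 6, 7] sum 27 len 6
[5, 6, 1, 2, 6, 7, 0] sum 27 len 7
[6, 1, 2, 6, 7, 0, 9] sum 31 len 7
[2, 6, 7, 0, 9, 8] sum 32 len 6
[7, 0, 9, 8, 5] sum 29 len 5
[7, 0, 9, 8, 5, 3] sum 32 len 6
[0, 9, 8, 5, 3, 7] sum 32 len 6
[8, 5, 3, 7, 6] sum 29 len 5
Longest length seen: 7.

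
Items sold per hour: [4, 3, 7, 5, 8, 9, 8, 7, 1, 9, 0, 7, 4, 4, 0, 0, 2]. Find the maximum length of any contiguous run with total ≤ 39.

10

[4] sum 4 len 1
[4, 3] sum 7 len 2
[4, 3, 7] sum 14 len 3
[4, 3, 7, 5] sum 19 len 4
[4, 3, 7, 5, 8] sum 27 len 5
[4, 3, 7, 5, 8, 9] sum 36 len 6
[7, 5, 8, 9, 8] sum 37 len 5
[5, 8, 9, 8, 7] sum 37 len 5
[5, 8, 9, 8, 7, 1] sum 38 len 6
[9, 8, 7, 1, 9] sum 34 len 5
[9, 8, 7, 1, 9, 0] sum 34 len 6
[8, 7, 1, 9, 0, 7] sum 32 len 6
[8, 7, 1, 9, 0, 7, 4] sum 36 len 7
[7, 1, 9, 0, 7, 4, 4] sum 32 len 7
[7, 1, 9, 0, 7, 4, 4, 0] sum 32 len 8
[7, 1, 9, 0, 7, 4, 4, 0, 0] sum 32 len 9
[7, 1, 9, 0, 7, 4, 4, 0, 0, 2] sum 34 len 10
Longest length seen: 10.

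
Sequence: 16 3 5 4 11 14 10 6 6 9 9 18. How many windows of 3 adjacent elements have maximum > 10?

[16, 3, 5] → max 16  > 10 ✓
[3, 5, 4] → max 5
[5, 4, 11] → max 11  > 10 ✓
[4, 11, 14] → max 14  > 10 ✓
[11, 14, 10] → max 14  > 10 ✓
[14, 10, 6] → max 14  > 10 ✓
[10, 6, 6] → max 10
[6, 6, 9] → max 9
[6, 9, 9] → max 9
[9, 9, 18] → max 18  > 10 ✓
6 windows satisfy the condition.

6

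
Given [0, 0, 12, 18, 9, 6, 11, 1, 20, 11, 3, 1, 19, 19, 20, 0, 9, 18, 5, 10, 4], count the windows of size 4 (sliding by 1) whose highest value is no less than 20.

8

[0, 0, 12, 18] → max 18
[0, 12, 18, 9] → max 18
[12, 18, 9, 6] → max 18
[18, 9, 6, 11] → max 18
[9, 6, 11, 1] → max 11
[6, 11, 1, 20] → max 20  ≥ 20 ✓
[11, 1, 20, 11] → max 20  ≥ 20 ✓
[1, 20, 11, 3] → max 20  ≥ 20 ✓
[20, 11, 3, 1] → max 20  ≥ 20 ✓
[11, 3, 1, 19] → max 19
[3, 1, 19, 19] → max 19
[1, 19, 19, 20] → max 20  ≥ 20 ✓
[19, 19, 20, 0] → max 20  ≥ 20 ✓
[19, 20, 0, 9] → max 20  ≥ 20 ✓
[20, 0, 9, 18] → max 20  ≥ 20 ✓
[0, 9, 18, 5] → max 18
[9, 18, 5, 10] → max 18
[18, 5, 10, 4] → max 18
8 windows satisfy the condition.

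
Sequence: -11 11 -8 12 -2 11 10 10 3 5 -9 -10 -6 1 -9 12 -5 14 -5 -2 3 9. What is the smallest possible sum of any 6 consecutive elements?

[-11, 11, -8, 12, -2, 11] → sum 13
[11, -8, 12, -2, 11, 10] → sum 34
[-8, 12, -2, 11, 10, 10] → sum 33
[12, -2, 11, 10, 10, 3] → sum 44
[-2, 11, 10, 10, 3, 5] → sum 37
[11, 10, 10, 3, 5, -9] → sum 30
[10, 10, 3, 5, -9, -10] → sum 9
[10, 3, 5, -9, -10, -6] → sum -7
[3, 5, -9, -10, -6, 1] → sum -16
[5, -9, -10, -6, 1, -9] → sum -28
[-9, -10, -6, 1, -9, 12] → sum -21
[-10, -6, 1, -9, 12, -5] → sum -17
[-6, 1, -9, 12, -5, 14] → sum 7
[1, -9, 12, -5, 14, -5] → sum 8
[-9, 12, -5, 14, -5, -2] → sum 5
[12, -5, 14, -5, -2, 3] → sum 17
[-5, 14, -5, -2, 3, 9] → sum 14
Smallest of these is -28.

-28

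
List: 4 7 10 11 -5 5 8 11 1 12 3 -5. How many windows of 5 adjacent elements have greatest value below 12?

5

(4, 7, 10, 11, -5) → max 11  < 12 ✓
(7, 10, 11, -5, 5) → max 11  < 12 ✓
(10, 11, -5, 5, 8) → max 11  < 12 ✓
(11, -5, 5, 8, 11) → max 11  < 12 ✓
(-5, 5, 8, 11, 1) → max 11  < 12 ✓
(5, 8, 11, 1, 12) → max 12
(8, 11, 1, 12, 3) → max 12
(11, 1, 12, 3, -5) → max 12
5 windows satisfy the condition.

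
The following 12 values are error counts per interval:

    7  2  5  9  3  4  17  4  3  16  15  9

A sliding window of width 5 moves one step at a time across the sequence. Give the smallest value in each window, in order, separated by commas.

(7, 2, 5, 9, 3) → min 2
(2, 5, 9, 3, 4) → min 2
(5, 9, 3, 4, 17) → min 3
(9, 3, 4, 17, 4) → min 3
(3, 4, 17, 4, 3) → min 3
(4, 17, 4, 3, 16) → min 3
(17, 4, 3, 16, 15) → min 3
(4, 3, 16, 15, 9) → min 3

2, 2, 3, 3, 3, 3, 3, 3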